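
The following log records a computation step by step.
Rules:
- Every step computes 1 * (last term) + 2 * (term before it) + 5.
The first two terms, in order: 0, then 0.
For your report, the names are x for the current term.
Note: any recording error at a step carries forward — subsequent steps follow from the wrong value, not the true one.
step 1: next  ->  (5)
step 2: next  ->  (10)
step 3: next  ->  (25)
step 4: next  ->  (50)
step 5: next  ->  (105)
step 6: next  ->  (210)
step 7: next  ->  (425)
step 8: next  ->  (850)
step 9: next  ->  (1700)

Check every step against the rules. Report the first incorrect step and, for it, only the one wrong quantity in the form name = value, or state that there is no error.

step 1: x = 1*(0) + (2)*(0) + (5) = 5 -> checks out
step 2: x = 1*(5) + (2)*(0) + (5) = 10 -> verified
step 3: x = 1*(10) + (2)*(5) + (5) = 25 -> confirmed correct
step 4: x = 1*(25) + (2)*(10) + (5) = 50 -> same as recorded
step 5: x = 1*(50) + (2)*(25) + (5) = 105 -> agrees with the log
step 6: x = 1*(105) + (2)*(50) + (5) = 210 -> consistent with the log
step 7: x = 1*(210) + (2)*(105) + (5) = 425 -> checks out
step 8: x = 1*(425) + (2)*(210) + (5) = 850 -> consistent with the log
step 9: x = 1*(850) + (2)*(425) + (5) = 1705 -> not what was recorded
Step 9 is the first one off; corrected, x = 1705.

step 9, x = 1705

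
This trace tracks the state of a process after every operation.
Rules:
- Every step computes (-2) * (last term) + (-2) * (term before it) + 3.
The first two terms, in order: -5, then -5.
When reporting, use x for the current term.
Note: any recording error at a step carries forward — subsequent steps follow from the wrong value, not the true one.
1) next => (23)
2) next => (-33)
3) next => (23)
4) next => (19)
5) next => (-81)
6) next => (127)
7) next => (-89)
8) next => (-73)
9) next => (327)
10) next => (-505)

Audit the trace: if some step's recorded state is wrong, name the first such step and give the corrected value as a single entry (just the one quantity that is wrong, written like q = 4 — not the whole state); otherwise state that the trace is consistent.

step 4, x = 23

Step 1: x = -2*(-5) + (-2)*(-5) + (3) = 23 — matches.
Step 2: x = -2*(23) + (-2)*(-5) + (3) = -33 — no discrepancy.
Step 3: x = -2*(-33) + (-2)*(23) + (3) = 23 — checks out.
Step 4: x = -2*(23) + (-2)*(-33) + (3) = 23 — the trace has a different value.
First deviation found at step 4; the corrected entry is x = 23.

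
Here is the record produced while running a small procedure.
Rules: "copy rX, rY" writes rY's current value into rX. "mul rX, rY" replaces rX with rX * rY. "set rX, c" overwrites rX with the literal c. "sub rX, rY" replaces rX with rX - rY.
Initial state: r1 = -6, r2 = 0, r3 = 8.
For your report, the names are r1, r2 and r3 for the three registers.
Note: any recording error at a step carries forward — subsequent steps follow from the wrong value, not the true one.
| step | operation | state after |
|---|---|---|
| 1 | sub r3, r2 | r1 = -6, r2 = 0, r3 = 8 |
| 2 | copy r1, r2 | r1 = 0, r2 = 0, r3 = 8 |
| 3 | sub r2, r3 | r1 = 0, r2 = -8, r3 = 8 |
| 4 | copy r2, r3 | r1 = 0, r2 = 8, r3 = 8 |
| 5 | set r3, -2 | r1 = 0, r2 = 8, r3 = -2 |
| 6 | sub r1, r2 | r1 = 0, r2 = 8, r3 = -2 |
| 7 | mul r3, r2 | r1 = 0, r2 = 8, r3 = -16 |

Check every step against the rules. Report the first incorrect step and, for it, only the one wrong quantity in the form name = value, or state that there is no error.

Recomputing the run from the initial state:
step 1: r1 = -6, r2 = 0, r3 = 8
step 2: r1 = 0, r2 = 0, r3 = 8
step 3: r1 = 0, r2 = -8, r3 = 8
step 4: r1 = 0, r2 = 8, r3 = 8
step 5: r1 = 0, r2 = 8, r3 = -2
step 6: r1 = -8, r2 = 8, r3 = -2
step 7: r1 = -8, r2 = 8, r3 = -16
The first disagreement with the record is at step 6, where the value should be r1 = -8.

step 6, r1 = -8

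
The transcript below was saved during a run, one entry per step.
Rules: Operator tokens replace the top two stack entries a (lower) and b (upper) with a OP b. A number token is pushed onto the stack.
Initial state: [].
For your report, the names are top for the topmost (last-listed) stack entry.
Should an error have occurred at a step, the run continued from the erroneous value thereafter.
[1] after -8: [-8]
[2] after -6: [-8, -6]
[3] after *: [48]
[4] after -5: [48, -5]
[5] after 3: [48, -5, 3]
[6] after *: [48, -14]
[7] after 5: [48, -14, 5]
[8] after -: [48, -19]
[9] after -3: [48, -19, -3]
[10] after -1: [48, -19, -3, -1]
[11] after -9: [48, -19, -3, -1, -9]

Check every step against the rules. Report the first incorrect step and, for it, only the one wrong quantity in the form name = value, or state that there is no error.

step 6, top = -15

1. push -8: top = -8 (confirmed correct)
2. push -6: top = -6 (consistent with the transcript)
3. -8 * -6 = 48 (verified)
4. push -5: top = -5 (agrees with the transcript)
5. push 3: top = 3 (same as recorded)
6. -5 * 3 = -15 (first mismatch against the transcript)
The audit stops at step 6: the recorded entry is wrong and should be top = -15.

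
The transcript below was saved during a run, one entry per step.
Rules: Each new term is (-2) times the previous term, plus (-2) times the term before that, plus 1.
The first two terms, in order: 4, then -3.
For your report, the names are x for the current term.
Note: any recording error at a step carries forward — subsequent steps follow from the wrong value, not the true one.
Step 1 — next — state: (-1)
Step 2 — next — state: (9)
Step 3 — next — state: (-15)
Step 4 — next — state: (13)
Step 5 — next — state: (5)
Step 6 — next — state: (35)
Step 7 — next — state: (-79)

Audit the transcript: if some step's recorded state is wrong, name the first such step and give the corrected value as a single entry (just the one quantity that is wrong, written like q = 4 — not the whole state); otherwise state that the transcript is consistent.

step 1: x = -2*(-3) + (-2)*(4) + (1) = -1 -> confirmed correct
step 2: x = -2*(-1) + (-2)*(-3) + (1) = 9 -> same as recorded
step 3: x = -2*(9) + (-2)*(-1) + (1) = -15 -> consistent with the transcript
step 4: x = -2*(-15) + (-2)*(9) + (1) = 13 -> consistent with the transcript
step 5: x = -2*(13) + (-2)*(-15) + (1) = 5 -> no discrepancy
step 6: x = -2*(5) + (-2)*(13) + (1) = -35 -> a discrepancy with the transcript
So the first discrepancy is step 6, where the right value is x = -35.

step 6, x = -35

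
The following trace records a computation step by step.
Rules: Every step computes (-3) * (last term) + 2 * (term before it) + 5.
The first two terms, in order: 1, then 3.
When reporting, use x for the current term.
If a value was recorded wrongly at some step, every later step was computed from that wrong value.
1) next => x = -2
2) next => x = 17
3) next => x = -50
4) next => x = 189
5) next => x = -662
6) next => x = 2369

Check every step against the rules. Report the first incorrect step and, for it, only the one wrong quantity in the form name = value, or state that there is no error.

no error

Step 1: x = -3*(3) + (2)*(1) + (5) = -2 — confirmed correct.
Step 2: x = -3*(-2) + (2)*(3) + (5) = 17 — exactly as logged.
Step 3: x = -3*(17) + (2)*(-2) + (5) = -50 — checks out.
Step 4: x = -3*(-50) + (2)*(17) + (5) = 189 — verified.
Step 5: x = -3*(189) + (2)*(-50) + (5) = -662 — checks out.
Step 6: x = -3*(-662) + (2)*(189) + (5) = 2369 — confirmed correct.
Each recorded entry agrees with the recomputation.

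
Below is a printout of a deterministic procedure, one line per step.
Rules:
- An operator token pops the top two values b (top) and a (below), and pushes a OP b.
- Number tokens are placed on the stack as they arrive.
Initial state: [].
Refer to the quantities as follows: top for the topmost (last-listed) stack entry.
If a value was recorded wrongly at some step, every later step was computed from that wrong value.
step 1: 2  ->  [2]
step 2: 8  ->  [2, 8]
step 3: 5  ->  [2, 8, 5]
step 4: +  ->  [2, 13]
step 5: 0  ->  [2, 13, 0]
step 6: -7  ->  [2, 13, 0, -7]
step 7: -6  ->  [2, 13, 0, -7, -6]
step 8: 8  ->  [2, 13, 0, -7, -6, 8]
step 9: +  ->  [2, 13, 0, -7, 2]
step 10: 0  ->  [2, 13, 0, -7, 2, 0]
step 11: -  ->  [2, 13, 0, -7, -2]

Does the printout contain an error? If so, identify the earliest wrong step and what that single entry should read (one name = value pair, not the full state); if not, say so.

step 1: push 2: top = 2 -> exactly as logged
step 2: push 8: top = 8 -> exactly as logged
step 3: push 5: top = 5 -> verified
step 4: 8 + 5 = 13 -> verified
step 5: push 0: top = 0 -> exactly as logged
step 6: push -7: top = -7 -> consistent with the printout
step 7: push -6: top = -6 -> consistent with the printout
step 8: push 8: top = 8 -> checks out
step 9: -6 + 8 = 2 -> agrees with the printout
step 10: push 0: top = 0 -> matches
step 11: 2 - 0 = 2 -> a discrepancy with the printout
First deviation found at step 11; the corrected entry is top = 2.

step 11, top = 2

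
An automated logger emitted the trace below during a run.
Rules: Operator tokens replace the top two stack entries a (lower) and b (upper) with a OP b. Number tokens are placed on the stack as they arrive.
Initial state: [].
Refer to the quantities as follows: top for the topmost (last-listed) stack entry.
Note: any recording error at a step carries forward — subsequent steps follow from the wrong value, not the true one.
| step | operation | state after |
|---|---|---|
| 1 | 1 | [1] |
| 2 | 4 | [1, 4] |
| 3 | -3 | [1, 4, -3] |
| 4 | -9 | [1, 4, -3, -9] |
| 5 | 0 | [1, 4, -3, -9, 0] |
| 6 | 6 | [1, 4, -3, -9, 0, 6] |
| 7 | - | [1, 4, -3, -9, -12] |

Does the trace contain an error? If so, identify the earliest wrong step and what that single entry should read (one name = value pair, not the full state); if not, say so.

Recomputing the run from the initial state:
step 1: [1]
step 2: [1, 4]
step 3: [1, 4, -3]
step 4: [1, 4, -3, -9]
step 5: [1, 4, -3, -9, 0]
step 6: [1, 4, -3, -9, 0, 6]
step 7: [1, 4, -3, -9, -6]
The first disagreement with the trace is at step 7, where the value should be top = -6.

step 7, top = -6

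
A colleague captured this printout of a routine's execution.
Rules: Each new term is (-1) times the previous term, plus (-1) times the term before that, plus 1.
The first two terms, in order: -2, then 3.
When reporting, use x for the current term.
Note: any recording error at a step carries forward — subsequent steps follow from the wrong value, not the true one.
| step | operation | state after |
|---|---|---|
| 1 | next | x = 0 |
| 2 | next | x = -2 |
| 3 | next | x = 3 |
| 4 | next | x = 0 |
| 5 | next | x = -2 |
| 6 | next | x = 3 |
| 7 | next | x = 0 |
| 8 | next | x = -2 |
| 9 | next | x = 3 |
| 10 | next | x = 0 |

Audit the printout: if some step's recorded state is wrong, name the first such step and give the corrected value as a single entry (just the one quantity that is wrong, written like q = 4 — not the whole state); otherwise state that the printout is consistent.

Recomputing the run from the initial state:
step 1: x = 0
step 2: x = -2
step 3: x = 3
step 4: x = 0
step 5: x = -2
step 6: x = 3
step 7: x = 0
step 8: x = -2
step 9: x = 3
step 10: x = 0
This matches the printout at every step.

no error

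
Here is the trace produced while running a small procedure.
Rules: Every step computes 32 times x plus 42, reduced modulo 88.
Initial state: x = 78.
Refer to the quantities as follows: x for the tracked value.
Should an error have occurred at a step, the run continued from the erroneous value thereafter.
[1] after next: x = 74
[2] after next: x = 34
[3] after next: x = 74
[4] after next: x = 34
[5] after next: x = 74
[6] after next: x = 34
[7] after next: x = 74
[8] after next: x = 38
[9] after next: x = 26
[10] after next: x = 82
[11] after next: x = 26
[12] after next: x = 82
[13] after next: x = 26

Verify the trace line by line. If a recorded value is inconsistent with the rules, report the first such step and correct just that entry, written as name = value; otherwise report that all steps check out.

Step 1: x = (32*78 + 42) mod 88 = 74 — in agreement.
Step 2: x = (32*74 + 42) mod 88 = 34 — exactly as logged.
Step 3: x = (32*34 + 42) mod 88 = 74 — verified.
Step 4: x = (32*74 + 42) mod 88 = 34 — verified.
Step 5: x = (32*34 + 42) mod 88 = 74 — exactly as logged.
Step 6: x = (32*74 + 42) mod 88 = 34 — checks out.
Step 7: x = (32*34 + 42) mod 88 = 74 — agrees with the trace.
Step 8: x = (32*74 + 42) mod 88 = 34 — the trace has a different value.
The earliest wrong entry is at step 8: it should read x = 34.

step 8, x = 34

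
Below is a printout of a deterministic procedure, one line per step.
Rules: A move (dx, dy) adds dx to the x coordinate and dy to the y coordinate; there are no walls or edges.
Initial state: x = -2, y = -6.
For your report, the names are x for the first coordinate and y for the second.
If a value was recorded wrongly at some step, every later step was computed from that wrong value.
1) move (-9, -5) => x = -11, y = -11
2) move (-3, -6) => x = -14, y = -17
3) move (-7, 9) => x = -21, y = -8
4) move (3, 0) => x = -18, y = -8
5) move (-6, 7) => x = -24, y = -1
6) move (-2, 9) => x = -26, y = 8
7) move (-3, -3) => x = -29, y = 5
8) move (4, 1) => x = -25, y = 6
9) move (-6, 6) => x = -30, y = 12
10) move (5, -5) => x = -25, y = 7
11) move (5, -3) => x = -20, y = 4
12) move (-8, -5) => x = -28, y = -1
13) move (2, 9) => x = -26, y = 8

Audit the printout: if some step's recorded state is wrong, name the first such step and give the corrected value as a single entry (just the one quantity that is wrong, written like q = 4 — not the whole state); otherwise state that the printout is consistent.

step 1: x = -2 + (-9) = -11, y = -6 + (-5) = -11 -> exactly as logged
step 2: x = -11 + (-3) = -14, y = -11 + (-6) = -17 -> exactly as logged
step 3: x = -14 + (-7) = -21, y = -17 + (9) = -8 -> agrees with the printout
step 4: x = -21 + (3) = -18, y = -8 + (0) = -8 -> matches
step 5: x = -18 + (-6) = -24, y = -8 + (7) = -1 -> consistent with the printout
step 6: x = -24 + (-2) = -26, y = -1 + (9) = 8 -> in agreement
step 7: x = -26 + (-3) = -29, y = 8 + (-3) = 5 -> in agreement
step 8: x = -29 + (4) = -25, y = 5 + (1) = 6 -> checks out
step 9: x = -25 + (-6) = -31, y = 6 + (6) = 12 -> first mismatch against the printout
Step 9 is the first one off; corrected, x = -31.

step 9, x = -31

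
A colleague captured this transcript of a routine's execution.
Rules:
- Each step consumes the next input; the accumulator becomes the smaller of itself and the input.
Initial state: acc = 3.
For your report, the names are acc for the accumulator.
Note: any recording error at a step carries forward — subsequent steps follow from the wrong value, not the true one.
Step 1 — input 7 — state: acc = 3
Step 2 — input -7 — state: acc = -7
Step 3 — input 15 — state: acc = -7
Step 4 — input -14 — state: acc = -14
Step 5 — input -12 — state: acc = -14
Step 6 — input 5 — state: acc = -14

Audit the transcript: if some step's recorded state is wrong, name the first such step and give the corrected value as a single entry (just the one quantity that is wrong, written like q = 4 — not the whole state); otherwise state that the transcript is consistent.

Step 1: acc = min(3, 7) = 3 — confirmed correct.
Step 2: acc = min(3, -7) = -7 — matches.
Step 3: acc = min(-7, 15) = -7 — no discrepancy.
Step 4: acc = min(-7, -14) = -14 — confirmed correct.
Step 5: acc = min(-14, -12) = -14 — no discrepancy.
Step 6: acc = min(-14, 5) = -14 — exactly as logged.
The whole run recomputes cleanly — no discrepancies.

no error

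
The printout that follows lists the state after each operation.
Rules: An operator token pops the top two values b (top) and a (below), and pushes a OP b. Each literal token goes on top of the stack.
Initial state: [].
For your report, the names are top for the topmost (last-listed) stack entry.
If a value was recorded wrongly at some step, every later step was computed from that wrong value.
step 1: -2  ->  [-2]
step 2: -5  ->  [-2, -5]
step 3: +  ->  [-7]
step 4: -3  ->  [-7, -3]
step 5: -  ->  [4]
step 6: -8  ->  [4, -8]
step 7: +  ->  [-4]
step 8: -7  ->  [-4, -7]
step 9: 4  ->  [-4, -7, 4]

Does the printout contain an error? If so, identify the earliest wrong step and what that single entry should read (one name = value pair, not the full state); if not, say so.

Recomputing the run from the initial state:
step 1: [-2]
step 2: [-2, -5]
step 3: [-7]
step 4: [-7, -3]
step 5: [-4]
step 6: [-4, -8]
step 7: [-12]
step 8: [-12, -7]
step 9: [-12, -7, 4]
The first disagreement with the printout is at step 5, where the value should be top = -4.

step 5, top = -4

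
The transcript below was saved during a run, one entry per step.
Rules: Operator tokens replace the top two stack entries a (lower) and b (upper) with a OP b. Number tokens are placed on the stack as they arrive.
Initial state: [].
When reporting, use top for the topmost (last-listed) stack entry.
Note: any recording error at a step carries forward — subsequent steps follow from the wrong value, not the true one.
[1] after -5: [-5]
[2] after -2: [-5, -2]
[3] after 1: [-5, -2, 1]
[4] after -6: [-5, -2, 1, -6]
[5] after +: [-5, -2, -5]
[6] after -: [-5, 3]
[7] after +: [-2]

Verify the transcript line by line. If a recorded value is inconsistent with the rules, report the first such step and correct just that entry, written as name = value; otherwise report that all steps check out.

Recomputing the run from the initial state:
step 1: [-5]
step 2: [-5, -2]
step 3: [-5, -2, 1]
step 4: [-5, -2, 1, -6]
step 5: [-5, -2, -5]
step 6: [-5, 3]
step 7: [-2]
This matches the transcript at every step.

no error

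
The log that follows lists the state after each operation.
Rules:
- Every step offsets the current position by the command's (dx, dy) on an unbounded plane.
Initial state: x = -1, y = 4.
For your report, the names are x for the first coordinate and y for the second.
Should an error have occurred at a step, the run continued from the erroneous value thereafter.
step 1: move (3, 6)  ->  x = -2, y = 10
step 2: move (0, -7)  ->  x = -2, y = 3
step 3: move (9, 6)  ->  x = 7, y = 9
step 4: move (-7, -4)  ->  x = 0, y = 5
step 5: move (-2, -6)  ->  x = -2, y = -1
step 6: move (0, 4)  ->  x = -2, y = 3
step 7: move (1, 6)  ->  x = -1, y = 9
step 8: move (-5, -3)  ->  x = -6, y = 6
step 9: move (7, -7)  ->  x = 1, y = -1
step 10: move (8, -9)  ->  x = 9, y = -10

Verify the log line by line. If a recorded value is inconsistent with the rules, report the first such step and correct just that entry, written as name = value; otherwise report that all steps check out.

Recomputing the run from the initial state:
step 1: x = 2, y = 10
step 2: x = 2, y = 3
step 3: x = 11, y = 9
step 4: x = 4, y = 5
step 5: x = 2, y = -1
step 6: x = 2, y = 3
step 7: x = 3, y = 9
step 8: x = -2, y = 6
step 9: x = 5, y = -1
step 10: x = 13, y = -10
The first disagreement with the log is at step 1, where the value should be x = 2.

step 1, x = 2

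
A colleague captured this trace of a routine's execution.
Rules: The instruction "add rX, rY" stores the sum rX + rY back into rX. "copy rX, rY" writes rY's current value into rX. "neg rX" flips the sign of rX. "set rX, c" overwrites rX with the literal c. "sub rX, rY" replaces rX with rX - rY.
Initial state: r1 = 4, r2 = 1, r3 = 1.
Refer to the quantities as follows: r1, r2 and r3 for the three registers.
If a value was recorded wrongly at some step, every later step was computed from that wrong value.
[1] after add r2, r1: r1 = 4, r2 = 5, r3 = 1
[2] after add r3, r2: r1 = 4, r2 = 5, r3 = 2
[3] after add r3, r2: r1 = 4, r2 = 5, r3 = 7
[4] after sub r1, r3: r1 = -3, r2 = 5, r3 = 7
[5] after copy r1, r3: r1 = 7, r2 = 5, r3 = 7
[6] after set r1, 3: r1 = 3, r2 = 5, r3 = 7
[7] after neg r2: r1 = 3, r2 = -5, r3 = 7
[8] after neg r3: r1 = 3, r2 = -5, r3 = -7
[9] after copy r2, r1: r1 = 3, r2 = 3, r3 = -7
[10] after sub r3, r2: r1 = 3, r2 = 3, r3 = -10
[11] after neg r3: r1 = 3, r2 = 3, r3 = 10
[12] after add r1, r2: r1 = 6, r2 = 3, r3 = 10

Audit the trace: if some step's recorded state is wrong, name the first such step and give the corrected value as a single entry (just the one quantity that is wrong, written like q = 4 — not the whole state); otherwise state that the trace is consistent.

1. r2 = 1 + 4 = 5 (same as recorded)
2. r3 = 1 + 5 = 6 (first mismatch against the trace)
The audit stops at step 2: the recorded entry is wrong and should be r3 = 6.

step 2, r3 = 6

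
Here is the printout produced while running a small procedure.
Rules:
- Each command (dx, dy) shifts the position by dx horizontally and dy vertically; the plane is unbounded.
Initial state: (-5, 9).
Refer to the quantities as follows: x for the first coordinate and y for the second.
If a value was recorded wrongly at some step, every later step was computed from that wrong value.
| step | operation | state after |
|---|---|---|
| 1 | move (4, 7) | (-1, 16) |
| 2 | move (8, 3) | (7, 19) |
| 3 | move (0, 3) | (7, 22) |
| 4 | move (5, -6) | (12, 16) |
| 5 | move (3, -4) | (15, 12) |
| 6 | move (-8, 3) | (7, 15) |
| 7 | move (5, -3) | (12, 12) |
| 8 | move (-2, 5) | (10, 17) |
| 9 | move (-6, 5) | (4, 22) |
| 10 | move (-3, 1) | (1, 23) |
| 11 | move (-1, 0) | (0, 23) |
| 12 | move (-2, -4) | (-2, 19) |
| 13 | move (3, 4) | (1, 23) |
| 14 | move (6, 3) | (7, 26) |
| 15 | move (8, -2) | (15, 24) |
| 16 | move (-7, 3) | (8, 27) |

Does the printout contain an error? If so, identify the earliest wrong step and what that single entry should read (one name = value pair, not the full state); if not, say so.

Step 1: x = -5 + (4) = -1, y = 9 + (7) = 16 — confirmed correct.
Step 2: x = -1 + (8) = 7, y = 16 + (3) = 19 — checks out.
Step 3: x = 7 + (0) = 7, y = 19 + (3) = 22 — checks out.
Step 4: x = 7 + (5) = 12, y = 22 + (-6) = 16 — same as recorded.
Step 5: x = 12 + (3) = 15, y = 16 + (-4) = 12 — matches.
Step 6: x = 15 + (-8) = 7, y = 12 + (3) = 15 — checks out.
Step 7: x = 7 + (5) = 12, y = 15 + (-3) = 12 — exactly as logged.
Step 8: x = 12 + (-2) = 10, y = 12 + (5) = 17 — exactly as logged.
Step 9: x = 10 + (-6) = 4, y = 17 + (5) = 22 — agrees with the printout.
Step 10: x = 4 + (-3) = 1, y = 22 + (1) = 23 — checks out.
Step 11: x = 1 + (-1) = 0, y = 23 + (0) = 23 — in agreement.
Step 12: x = 0 + (-2) = -2, y = 23 + (-4) = 19 — consistent with the printout.
Step 13: x = -2 + (3) = 1, y = 19 + (4) = 23 — confirmed correct.
Step 14: x = 1 + (6) = 7, y = 23 + (3) = 26 — matches.
Step 15: x = 7 + (8) = 15, y = 26 + (-2) = 24 — no discrepancy.
Step 16: x = 15 + (-7) = 8, y = 24 + (3) = 27 — consistent with the printout.
All entries verified; no error found.

no error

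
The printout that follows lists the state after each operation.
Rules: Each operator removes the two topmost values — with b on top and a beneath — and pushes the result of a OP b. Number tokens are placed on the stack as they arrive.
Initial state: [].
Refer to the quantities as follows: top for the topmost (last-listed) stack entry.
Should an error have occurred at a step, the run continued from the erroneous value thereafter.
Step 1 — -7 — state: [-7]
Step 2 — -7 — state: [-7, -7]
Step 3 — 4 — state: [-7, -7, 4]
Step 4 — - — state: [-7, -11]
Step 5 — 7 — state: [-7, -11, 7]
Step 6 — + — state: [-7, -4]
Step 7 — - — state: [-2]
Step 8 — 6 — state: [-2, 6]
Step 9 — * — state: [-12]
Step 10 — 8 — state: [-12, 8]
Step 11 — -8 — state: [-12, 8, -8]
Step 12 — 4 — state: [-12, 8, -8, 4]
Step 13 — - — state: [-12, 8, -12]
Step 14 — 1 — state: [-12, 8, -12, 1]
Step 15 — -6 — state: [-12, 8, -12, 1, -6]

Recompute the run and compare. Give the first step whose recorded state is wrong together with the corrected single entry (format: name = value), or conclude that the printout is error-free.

Step 1: push -7: top = -7 — no discrepancy.
Step 2: push -7: top = -7 — no discrepancy.
Step 3: push 4: top = 4 — agrees with the printout.
Step 4: -7 - 4 = -11 — verified.
Step 5: push 7: top = 7 — same as recorded.
Step 6: -11 + 7 = -4 — same as recorded.
Step 7: -7 - -4 = -3 — not what was recorded.
The earliest wrong entry is at step 7: it should read top = -3.

step 7, top = -3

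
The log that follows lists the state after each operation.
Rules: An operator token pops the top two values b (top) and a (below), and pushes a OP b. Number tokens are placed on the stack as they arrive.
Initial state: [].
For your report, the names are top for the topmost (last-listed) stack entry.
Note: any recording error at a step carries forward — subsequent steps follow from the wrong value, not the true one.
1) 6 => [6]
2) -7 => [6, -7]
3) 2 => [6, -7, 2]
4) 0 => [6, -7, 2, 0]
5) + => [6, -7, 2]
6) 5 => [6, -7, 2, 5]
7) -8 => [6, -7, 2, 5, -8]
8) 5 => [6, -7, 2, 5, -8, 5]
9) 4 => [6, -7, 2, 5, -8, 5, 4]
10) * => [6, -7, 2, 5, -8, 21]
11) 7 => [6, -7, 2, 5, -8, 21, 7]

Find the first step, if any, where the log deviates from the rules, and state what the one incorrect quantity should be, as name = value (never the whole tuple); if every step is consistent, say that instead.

step 10, top = 20

Recomputing the run from the initial state:
step 1: [6]
step 2: [6, -7]
step 3: [6, -7, 2]
step 4: [6, -7, 2, 0]
step 5: [6, -7, 2]
step 6: [6, -7, 2, 5]
step 7: [6, -7, 2, 5, -8]
step 8: [6, -7, 2, 5, -8, 5]
step 9: [6, -7, 2, 5, -8, 5, 4]
step 10: [6, -7, 2, 5, -8, 20]
step 11: [6, -7, 2, 5, -8, 20, 7]
The first disagreement with the log is at step 10, where the value should be top = 20.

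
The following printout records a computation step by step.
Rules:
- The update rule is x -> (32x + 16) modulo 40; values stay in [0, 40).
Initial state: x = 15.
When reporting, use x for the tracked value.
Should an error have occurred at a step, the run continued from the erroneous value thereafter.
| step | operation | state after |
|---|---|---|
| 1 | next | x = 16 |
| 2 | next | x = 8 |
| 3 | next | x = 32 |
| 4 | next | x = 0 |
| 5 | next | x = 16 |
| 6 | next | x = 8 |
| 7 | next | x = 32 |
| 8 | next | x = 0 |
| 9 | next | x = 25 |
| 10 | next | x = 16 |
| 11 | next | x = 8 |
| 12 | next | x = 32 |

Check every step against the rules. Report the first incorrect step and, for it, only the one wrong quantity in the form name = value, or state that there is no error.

step 1: x = (32*15 + 16) mod 40 = 16 -> consistent with the printout
step 2: x = (32*16 + 16) mod 40 = 8 -> in agreement
step 3: x = (32*8 + 16) mod 40 = 32 -> checks out
step 4: x = (32*32 + 16) mod 40 = 0 -> same as recorded
step 5: x = (32*0 + 16) mod 40 = 16 -> exactly as logged
step 6: x = (32*16 + 16) mod 40 = 8 -> verified
step 7: x = (32*8 + 16) mod 40 = 32 -> no discrepancy
step 8: x = (32*32 + 16) mod 40 = 0 -> in agreement
step 9: x = (32*0 + 16) mod 40 = 16 -> this is not what the printout shows
Conclusion: step 9 carries the first error; the entry should be x = 16.

step 9, x = 16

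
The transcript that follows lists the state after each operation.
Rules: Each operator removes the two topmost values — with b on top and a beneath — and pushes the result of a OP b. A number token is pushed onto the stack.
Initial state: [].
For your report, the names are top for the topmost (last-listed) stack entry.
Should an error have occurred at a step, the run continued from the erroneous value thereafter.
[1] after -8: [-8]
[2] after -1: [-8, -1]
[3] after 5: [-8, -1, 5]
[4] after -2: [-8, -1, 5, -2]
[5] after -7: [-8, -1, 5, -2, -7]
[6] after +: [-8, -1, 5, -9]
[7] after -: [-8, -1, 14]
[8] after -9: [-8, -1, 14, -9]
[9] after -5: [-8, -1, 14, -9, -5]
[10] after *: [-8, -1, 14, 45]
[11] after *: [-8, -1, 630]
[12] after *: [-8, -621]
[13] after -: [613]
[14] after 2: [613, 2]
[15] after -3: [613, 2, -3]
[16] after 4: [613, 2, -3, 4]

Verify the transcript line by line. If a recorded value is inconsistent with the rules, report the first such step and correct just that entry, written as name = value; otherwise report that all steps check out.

Recomputing the run from the initial state:
step 1: [-8]
step 2: [-8, -1]
step 3: [-8, -1, 5]
step 4: [-8, -1, 5, -2]
step 5: [-8, -1, 5, -2, -7]
step 6: [-8, -1, 5, -9]
step 7: [-8, -1, 14]
step 8: [-8, -1, 14, -9]
step 9: [-8, -1, 14, -9, -5]
step 10: [-8, -1, 14, 45]
step 11: [-8, -1, 630]
step 12: [-8, -630]
step 13: [622]
step 14: [622, 2]
step 15: [622, 2, -3]
step 16: [622, 2, -3, 4]
The first disagreement with the transcript is at step 12, where the value should be top = -630.

step 12, top = -630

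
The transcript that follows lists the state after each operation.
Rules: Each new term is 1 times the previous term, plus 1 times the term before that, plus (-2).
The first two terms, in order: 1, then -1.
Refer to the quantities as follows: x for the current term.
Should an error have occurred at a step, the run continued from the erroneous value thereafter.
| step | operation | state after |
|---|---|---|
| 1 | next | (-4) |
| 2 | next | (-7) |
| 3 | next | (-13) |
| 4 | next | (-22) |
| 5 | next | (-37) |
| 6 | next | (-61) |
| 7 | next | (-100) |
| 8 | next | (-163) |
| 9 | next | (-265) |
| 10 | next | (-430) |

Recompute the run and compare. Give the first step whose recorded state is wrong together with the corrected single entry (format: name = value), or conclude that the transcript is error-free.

step 1, x = -2

Step 1: x = 1*(-1) + (1)*(1) + (-2) = -2 — the entry is off here.
That makes step 1 the first incorrect line — x = -2 is what it should show.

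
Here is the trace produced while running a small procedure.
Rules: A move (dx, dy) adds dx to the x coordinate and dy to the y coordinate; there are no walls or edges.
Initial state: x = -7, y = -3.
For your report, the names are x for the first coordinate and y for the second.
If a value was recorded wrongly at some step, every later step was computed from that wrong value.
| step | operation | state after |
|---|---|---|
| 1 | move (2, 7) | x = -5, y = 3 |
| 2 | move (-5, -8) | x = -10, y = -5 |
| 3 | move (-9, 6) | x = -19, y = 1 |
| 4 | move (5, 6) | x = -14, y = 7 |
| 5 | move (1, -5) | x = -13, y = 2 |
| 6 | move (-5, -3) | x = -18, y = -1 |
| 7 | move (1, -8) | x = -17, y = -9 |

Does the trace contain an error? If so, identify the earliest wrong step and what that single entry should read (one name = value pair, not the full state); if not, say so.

1. x = -7 + (2) = -5, y = -3 + (7) = 4 (the entry is off here)
That makes step 1 the first incorrect line — y = 4 is what it should show.

step 1, y = 4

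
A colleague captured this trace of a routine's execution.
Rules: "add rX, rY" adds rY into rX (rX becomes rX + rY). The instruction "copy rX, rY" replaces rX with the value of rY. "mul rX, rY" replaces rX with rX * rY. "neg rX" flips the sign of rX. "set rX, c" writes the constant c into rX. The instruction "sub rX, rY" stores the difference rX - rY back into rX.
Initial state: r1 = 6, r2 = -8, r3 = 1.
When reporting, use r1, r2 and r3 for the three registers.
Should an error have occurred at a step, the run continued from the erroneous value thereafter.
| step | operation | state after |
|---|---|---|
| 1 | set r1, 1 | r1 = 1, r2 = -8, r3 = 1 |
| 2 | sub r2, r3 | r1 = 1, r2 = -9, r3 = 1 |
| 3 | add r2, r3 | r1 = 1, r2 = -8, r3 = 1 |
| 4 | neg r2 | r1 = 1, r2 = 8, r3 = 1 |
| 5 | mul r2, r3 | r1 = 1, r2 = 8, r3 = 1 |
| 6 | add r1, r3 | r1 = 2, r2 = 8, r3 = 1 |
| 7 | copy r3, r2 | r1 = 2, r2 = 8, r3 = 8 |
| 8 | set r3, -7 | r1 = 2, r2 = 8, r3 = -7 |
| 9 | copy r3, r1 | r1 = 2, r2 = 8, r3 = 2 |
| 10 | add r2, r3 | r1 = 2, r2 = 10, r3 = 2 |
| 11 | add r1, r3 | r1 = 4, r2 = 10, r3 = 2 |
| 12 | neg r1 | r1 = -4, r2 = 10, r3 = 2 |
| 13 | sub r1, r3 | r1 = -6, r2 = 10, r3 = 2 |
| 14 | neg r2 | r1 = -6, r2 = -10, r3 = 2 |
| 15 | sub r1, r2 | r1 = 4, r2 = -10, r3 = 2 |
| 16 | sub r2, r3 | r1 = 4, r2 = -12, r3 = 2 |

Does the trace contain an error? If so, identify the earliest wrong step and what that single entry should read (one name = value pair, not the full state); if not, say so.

no error

Step 1: r1 = 1 — checks out.
Step 2: r2 = -8 - 1 = -9 — confirmed correct.
Step 3: r2 = -9 + 1 = -8 — verified.
Step 4: r2 = -(-8) = 8 — checks out.
Step 5: r2 = 8 * 1 = 8 — checks out.
Step 6: r1 = 1 + 1 = 2 — checks out.
Step 7: r3 = 8 — confirmed correct.
Step 8: r3 = -7 — same as recorded.
Step 9: r3 = 2 — agrees with the trace.
Step 10: r2 = 8 + 2 = 10 — same as recorded.
Step 11: r1 = 2 + 2 = 4 — same as recorded.
Step 12: r1 = -(4) = -4 — consistent with the trace.
Step 13: r1 = -4 - 2 = -6 — no discrepancy.
Step 14: r2 = -(10) = -10 — confirmed correct.
Step 15: r1 = -6 - -10 = 4 — verified.
Step 16: r2 = -10 - 2 = -12 — exactly as logged.
The whole run recomputes cleanly — no discrepancies.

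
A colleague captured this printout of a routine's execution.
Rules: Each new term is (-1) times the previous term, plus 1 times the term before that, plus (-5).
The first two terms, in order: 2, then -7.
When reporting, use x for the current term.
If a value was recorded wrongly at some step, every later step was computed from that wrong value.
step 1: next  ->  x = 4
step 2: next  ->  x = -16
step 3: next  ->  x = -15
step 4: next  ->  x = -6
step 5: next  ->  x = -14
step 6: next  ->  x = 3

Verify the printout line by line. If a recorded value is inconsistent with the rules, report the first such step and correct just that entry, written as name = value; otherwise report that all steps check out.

Recomputing the run from the initial state:
step 1: x = 4
step 2: x = -16
step 3: x = 15
step 4: x = -36
step 5: x = 46
step 6: x = -87
The first disagreement with the printout is at step 3, where the value should be x = 15.

step 3, x = 15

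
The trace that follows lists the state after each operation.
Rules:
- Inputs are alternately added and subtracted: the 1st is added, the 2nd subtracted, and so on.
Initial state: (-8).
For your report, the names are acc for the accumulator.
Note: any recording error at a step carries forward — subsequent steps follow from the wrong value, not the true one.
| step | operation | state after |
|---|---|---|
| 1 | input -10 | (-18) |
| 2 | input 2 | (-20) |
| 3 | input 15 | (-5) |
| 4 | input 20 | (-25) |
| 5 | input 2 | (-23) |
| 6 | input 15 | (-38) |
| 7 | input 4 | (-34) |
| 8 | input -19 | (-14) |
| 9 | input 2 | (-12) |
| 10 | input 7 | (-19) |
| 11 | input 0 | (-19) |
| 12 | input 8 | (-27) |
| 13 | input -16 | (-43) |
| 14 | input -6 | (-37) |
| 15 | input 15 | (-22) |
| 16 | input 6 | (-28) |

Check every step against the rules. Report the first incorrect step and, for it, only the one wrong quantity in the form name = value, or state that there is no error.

step 1: acc = -8 + -10 = -18 -> no discrepancy
step 2: acc = -18 - 2 = -20 -> agrees with the trace
step 3: acc = -20 + 15 = -5 -> in agreement
step 4: acc = -5 - 20 = -25 -> confirmed correct
step 5: acc = -25 + 2 = -23 -> same as recorded
step 6: acc = -23 - 15 = -38 -> verified
step 7: acc = -38 + 4 = -34 -> no discrepancy
step 8: acc = -34 - -19 = -15 -> the trace disagrees here
First incorrect step: 8; the correct value is acc = -15.

step 8, acc = -15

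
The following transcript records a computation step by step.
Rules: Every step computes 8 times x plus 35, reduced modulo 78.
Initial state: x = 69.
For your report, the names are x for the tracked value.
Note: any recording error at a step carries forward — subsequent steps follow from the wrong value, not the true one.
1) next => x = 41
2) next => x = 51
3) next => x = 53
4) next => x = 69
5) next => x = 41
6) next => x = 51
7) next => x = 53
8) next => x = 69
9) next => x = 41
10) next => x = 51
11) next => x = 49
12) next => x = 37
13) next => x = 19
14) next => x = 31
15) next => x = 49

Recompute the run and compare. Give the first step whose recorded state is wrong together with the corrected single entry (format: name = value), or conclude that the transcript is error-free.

step 11, x = 53

step 1: x = (8*69 + 35) mod 78 = 41 -> agrees with the transcript
step 2: x = (8*41 + 35) mod 78 = 51 -> in agreement
step 3: x = (8*51 + 35) mod 78 = 53 -> checks out
step 4: x = (8*53 + 35) mod 78 = 69 -> verified
step 5: x = (8*69 + 35) mod 78 = 41 -> checks out
step 6: x = (8*41 + 35) mod 78 = 51 -> checks out
step 7: x = (8*51 + 35) mod 78 = 53 -> consistent with the transcript
step 8: x = (8*53 + 35) mod 78 = 69 -> matches
step 9: x = (8*69 + 35) mod 78 = 41 -> checks out
step 10: x = (8*41 + 35) mod 78 = 51 -> exactly as logged
step 11: x = (8*51 + 35) mod 78 = 53 -> first mismatch against the transcript
So the first discrepancy is step 11, where the right value is x = 53.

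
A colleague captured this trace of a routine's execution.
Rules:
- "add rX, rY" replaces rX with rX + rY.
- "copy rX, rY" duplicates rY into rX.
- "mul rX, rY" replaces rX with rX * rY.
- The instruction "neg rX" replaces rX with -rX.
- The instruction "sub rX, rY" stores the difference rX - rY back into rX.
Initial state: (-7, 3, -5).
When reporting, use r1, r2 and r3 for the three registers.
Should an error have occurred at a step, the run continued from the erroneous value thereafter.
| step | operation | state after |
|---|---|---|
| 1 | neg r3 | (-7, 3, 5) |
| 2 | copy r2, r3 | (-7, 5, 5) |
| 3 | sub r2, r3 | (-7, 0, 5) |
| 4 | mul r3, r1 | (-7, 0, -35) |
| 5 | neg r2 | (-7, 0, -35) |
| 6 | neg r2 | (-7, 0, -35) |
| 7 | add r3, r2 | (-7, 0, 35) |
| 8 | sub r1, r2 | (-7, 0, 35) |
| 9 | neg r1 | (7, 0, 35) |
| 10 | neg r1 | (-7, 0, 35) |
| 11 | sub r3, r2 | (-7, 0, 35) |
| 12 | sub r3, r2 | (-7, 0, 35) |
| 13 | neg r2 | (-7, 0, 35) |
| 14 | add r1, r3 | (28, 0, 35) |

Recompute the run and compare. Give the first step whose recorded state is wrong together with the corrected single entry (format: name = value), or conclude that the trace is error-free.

step 1: r3 = -(-5) = 5 -> checks out
step 2: r2 = 5 -> matches
step 3: r2 = 5 - 5 = 0 -> no discrepancy
step 4: r3 = 5 * -7 = -35 -> same as recorded
step 5: r2 = -(0) = 0 -> verified
step 6: r2 = -(0) = 0 -> confirmed correct
step 7: r3 = -35 + 0 = -35 -> the trace disagrees here
First deviation found at step 7; the corrected entry is r3 = -35.

step 7, r3 = -35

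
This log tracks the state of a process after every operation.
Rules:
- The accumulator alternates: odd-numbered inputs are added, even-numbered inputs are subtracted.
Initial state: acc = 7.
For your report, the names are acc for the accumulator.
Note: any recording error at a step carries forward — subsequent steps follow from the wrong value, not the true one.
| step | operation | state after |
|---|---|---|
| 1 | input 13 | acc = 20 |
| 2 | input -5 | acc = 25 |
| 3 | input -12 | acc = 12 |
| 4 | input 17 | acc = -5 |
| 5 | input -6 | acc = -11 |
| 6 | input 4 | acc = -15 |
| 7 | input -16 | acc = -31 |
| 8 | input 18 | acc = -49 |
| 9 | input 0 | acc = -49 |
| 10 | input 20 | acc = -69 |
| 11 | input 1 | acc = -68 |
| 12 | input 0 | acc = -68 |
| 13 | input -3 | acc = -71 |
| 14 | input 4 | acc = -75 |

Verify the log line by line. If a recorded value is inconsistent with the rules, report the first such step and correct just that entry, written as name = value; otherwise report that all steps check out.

step 3, acc = 13

step 1: acc = 7 + 13 = 20 -> no discrepancy
step 2: acc = 20 - -5 = 25 -> exactly as logged
step 3: acc = 25 + -12 = 13 -> not what was recorded
That makes step 3 the first incorrect line — acc = 13 is what it should show.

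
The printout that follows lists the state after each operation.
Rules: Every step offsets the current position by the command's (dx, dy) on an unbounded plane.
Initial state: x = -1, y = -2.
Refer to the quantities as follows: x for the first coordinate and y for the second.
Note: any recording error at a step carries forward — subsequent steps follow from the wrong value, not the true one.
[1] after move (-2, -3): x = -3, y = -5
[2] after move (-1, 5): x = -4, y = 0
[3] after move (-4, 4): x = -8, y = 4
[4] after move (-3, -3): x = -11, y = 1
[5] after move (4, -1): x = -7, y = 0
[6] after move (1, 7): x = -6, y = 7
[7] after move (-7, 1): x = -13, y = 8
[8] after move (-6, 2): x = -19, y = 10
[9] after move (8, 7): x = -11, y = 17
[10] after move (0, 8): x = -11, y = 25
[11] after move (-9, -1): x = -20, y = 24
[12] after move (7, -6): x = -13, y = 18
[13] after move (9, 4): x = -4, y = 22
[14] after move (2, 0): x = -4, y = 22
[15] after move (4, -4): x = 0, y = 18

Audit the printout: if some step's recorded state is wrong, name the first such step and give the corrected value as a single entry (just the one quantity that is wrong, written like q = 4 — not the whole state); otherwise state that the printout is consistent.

Recomputing the run from the initial state:
step 1: x = -3, y = -5
step 2: x = -4, y = 0
step 3: x = -8, y = 4
step 4: x = -11, y = 1
step 5: x = -7, y = 0
step 6: x = -6, y = 7
step 7: x = -13, y = 8
step 8: x = -19, y = 10
step 9: x = -11, y = 17
step 10: x = -11, y = 25
step 11: x = -20, y = 24
step 12: x = -13, y = 18
step 13: x = -4, y = 22
step 14: x = -2, y = 22
step 15: x = 2, y = 18
The first disagreement with the printout is at step 14, where the value should be x = -2.

step 14, x = -2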